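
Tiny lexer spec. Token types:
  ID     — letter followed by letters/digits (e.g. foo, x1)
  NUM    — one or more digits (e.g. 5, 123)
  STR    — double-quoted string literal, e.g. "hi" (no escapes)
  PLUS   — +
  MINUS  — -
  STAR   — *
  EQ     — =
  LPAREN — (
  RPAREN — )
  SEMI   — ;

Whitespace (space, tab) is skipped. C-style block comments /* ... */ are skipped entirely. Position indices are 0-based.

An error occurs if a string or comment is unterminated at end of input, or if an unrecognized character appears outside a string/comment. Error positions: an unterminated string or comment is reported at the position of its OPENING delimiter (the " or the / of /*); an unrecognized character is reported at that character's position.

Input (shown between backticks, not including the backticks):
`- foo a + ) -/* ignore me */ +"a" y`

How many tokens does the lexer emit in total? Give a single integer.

Answer: 9

Derivation:
pos=0: emit MINUS '-'
pos=2: emit ID 'foo' (now at pos=5)
pos=6: emit ID 'a' (now at pos=7)
pos=8: emit PLUS '+'
pos=10: emit RPAREN ')'
pos=12: emit MINUS '-'
pos=13: enter COMMENT mode (saw '/*')
exit COMMENT mode (now at pos=28)
pos=29: emit PLUS '+'
pos=30: enter STRING mode
pos=30: emit STR "a" (now at pos=33)
pos=34: emit ID 'y' (now at pos=35)
DONE. 9 tokens: [MINUS, ID, ID, PLUS, RPAREN, MINUS, PLUS, STR, ID]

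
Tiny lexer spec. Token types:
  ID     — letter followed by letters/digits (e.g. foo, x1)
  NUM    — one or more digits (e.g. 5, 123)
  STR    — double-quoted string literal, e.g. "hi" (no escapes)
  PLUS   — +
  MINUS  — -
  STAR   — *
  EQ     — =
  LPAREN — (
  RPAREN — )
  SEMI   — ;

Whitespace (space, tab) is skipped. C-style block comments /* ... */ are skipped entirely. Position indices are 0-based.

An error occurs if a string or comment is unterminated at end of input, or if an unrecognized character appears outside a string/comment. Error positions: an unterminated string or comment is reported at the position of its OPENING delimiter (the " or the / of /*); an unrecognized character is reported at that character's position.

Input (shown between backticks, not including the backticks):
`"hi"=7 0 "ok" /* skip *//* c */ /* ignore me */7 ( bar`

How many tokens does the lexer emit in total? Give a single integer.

Answer: 8

Derivation:
pos=0: enter STRING mode
pos=0: emit STR "hi" (now at pos=4)
pos=4: emit EQ '='
pos=5: emit NUM '7' (now at pos=6)
pos=7: emit NUM '0' (now at pos=8)
pos=9: enter STRING mode
pos=9: emit STR "ok" (now at pos=13)
pos=14: enter COMMENT mode (saw '/*')
exit COMMENT mode (now at pos=24)
pos=24: enter COMMENT mode (saw '/*')
exit COMMENT mode (now at pos=31)
pos=32: enter COMMENT mode (saw '/*')
exit COMMENT mode (now at pos=47)
pos=47: emit NUM '7' (now at pos=48)
pos=49: emit LPAREN '('
pos=51: emit ID 'bar' (now at pos=54)
DONE. 8 tokens: [STR, EQ, NUM, NUM, STR, NUM, LPAREN, ID]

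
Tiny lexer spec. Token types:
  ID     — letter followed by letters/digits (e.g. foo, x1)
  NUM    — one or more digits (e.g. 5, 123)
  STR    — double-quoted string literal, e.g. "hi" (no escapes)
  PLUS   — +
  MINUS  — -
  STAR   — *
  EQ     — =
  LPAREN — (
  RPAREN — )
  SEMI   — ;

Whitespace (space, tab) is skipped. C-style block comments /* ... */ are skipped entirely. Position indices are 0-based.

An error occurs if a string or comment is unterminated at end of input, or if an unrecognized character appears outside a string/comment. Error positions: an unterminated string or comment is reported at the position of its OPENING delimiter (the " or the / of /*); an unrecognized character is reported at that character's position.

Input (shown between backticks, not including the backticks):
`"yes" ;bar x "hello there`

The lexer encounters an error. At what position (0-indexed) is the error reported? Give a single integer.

pos=0: enter STRING mode
pos=0: emit STR "yes" (now at pos=5)
pos=6: emit SEMI ';'
pos=7: emit ID 'bar' (now at pos=10)
pos=11: emit ID 'x' (now at pos=12)
pos=13: enter STRING mode
pos=13: ERROR — unterminated string

Answer: 13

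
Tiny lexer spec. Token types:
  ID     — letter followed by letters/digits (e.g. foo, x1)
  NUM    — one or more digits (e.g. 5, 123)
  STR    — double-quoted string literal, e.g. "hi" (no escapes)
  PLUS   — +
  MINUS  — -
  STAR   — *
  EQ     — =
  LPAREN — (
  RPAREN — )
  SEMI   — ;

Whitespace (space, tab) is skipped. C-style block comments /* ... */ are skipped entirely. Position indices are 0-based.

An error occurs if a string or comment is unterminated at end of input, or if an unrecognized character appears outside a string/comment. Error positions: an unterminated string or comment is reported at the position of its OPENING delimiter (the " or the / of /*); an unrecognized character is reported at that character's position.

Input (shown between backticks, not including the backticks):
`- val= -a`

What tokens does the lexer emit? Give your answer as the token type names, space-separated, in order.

Answer: MINUS ID EQ MINUS ID

Derivation:
pos=0: emit MINUS '-'
pos=2: emit ID 'val' (now at pos=5)
pos=5: emit EQ '='
pos=7: emit MINUS '-'
pos=8: emit ID 'a' (now at pos=9)
DONE. 5 tokens: [MINUS, ID, EQ, MINUS, ID]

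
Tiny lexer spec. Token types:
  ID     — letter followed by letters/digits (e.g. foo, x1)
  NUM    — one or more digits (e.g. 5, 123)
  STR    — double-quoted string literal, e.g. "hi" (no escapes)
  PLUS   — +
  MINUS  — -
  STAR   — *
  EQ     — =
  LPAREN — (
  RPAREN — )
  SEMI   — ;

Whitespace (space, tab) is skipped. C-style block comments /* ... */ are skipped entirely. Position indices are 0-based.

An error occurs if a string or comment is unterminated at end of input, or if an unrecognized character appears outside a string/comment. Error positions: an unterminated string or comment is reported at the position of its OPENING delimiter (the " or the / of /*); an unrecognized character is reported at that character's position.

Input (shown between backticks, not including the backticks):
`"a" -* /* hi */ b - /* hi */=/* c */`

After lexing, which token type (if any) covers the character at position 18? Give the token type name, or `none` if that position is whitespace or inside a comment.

Answer: MINUS

Derivation:
pos=0: enter STRING mode
pos=0: emit STR "a" (now at pos=3)
pos=4: emit MINUS '-'
pos=5: emit STAR '*'
pos=7: enter COMMENT mode (saw '/*')
exit COMMENT mode (now at pos=15)
pos=16: emit ID 'b' (now at pos=17)
pos=18: emit MINUS '-'
pos=20: enter COMMENT mode (saw '/*')
exit COMMENT mode (now at pos=28)
pos=28: emit EQ '='
pos=29: enter COMMENT mode (saw '/*')
exit COMMENT mode (now at pos=36)
DONE. 6 tokens: [STR, MINUS, STAR, ID, MINUS, EQ]
Position 18: char is '-' -> MINUS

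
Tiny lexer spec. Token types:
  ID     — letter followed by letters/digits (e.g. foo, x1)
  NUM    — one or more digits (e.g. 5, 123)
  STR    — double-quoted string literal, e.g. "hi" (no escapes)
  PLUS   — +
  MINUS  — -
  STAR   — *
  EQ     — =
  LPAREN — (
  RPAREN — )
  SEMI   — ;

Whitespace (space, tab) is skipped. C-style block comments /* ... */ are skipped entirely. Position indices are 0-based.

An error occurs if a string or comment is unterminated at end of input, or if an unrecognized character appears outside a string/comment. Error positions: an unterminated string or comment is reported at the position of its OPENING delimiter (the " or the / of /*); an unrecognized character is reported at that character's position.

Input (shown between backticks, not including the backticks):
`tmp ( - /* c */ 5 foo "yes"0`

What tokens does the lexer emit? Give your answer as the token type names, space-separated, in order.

Answer: ID LPAREN MINUS NUM ID STR NUM

Derivation:
pos=0: emit ID 'tmp' (now at pos=3)
pos=4: emit LPAREN '('
pos=6: emit MINUS '-'
pos=8: enter COMMENT mode (saw '/*')
exit COMMENT mode (now at pos=15)
pos=16: emit NUM '5' (now at pos=17)
pos=18: emit ID 'foo' (now at pos=21)
pos=22: enter STRING mode
pos=22: emit STR "yes" (now at pos=27)
pos=27: emit NUM '0' (now at pos=28)
DONE. 7 tokens: [ID, LPAREN, MINUS, NUM, ID, STR, NUM]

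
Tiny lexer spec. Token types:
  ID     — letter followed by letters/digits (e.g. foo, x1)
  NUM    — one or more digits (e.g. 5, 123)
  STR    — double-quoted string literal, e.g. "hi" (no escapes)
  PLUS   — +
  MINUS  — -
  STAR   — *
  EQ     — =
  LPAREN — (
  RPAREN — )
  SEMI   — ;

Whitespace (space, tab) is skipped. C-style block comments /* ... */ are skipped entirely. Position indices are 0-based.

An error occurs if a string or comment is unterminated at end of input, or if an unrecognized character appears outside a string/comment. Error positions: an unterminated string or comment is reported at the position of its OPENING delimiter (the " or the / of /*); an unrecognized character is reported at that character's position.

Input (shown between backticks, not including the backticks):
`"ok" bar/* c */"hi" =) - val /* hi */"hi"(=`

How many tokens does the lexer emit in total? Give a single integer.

pos=0: enter STRING mode
pos=0: emit STR "ok" (now at pos=4)
pos=5: emit ID 'bar' (now at pos=8)
pos=8: enter COMMENT mode (saw '/*')
exit COMMENT mode (now at pos=15)
pos=15: enter STRING mode
pos=15: emit STR "hi" (now at pos=19)
pos=20: emit EQ '='
pos=21: emit RPAREN ')'
pos=23: emit MINUS '-'
pos=25: emit ID 'val' (now at pos=28)
pos=29: enter COMMENT mode (saw '/*')
exit COMMENT mode (now at pos=37)
pos=37: enter STRING mode
pos=37: emit STR "hi" (now at pos=41)
pos=41: emit LPAREN '('
pos=42: emit EQ '='
DONE. 10 tokens: [STR, ID, STR, EQ, RPAREN, MINUS, ID, STR, LPAREN, EQ]

Answer: 10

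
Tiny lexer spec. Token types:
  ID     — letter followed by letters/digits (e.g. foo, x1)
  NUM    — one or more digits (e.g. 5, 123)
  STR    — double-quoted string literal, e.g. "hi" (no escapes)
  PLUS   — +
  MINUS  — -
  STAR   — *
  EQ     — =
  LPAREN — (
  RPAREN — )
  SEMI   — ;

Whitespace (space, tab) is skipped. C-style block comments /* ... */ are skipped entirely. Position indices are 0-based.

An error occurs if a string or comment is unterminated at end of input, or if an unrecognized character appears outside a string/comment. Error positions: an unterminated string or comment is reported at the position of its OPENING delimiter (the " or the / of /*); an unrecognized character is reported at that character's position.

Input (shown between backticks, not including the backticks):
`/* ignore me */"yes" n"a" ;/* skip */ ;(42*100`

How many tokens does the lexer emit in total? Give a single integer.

pos=0: enter COMMENT mode (saw '/*')
exit COMMENT mode (now at pos=15)
pos=15: enter STRING mode
pos=15: emit STR "yes" (now at pos=20)
pos=21: emit ID 'n' (now at pos=22)
pos=22: enter STRING mode
pos=22: emit STR "a" (now at pos=25)
pos=26: emit SEMI ';'
pos=27: enter COMMENT mode (saw '/*')
exit COMMENT mode (now at pos=37)
pos=38: emit SEMI ';'
pos=39: emit LPAREN '('
pos=40: emit NUM '42' (now at pos=42)
pos=42: emit STAR '*'
pos=43: emit NUM '100' (now at pos=46)
DONE. 9 tokens: [STR, ID, STR, SEMI, SEMI, LPAREN, NUM, STAR, NUM]

Answer: 9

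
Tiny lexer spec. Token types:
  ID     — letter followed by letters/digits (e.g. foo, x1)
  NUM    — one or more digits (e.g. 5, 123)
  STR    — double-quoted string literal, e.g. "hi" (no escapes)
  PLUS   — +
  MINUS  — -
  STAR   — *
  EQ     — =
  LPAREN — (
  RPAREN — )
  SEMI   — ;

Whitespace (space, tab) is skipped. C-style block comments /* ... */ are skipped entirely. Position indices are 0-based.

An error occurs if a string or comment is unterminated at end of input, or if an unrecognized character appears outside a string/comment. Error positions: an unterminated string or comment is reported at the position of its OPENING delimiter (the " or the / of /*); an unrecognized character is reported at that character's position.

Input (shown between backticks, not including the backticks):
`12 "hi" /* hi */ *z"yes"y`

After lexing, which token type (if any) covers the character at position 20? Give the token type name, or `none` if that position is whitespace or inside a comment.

pos=0: emit NUM '12' (now at pos=2)
pos=3: enter STRING mode
pos=3: emit STR "hi" (now at pos=7)
pos=8: enter COMMENT mode (saw '/*')
exit COMMENT mode (now at pos=16)
pos=17: emit STAR '*'
pos=18: emit ID 'z' (now at pos=19)
pos=19: enter STRING mode
pos=19: emit STR "yes" (now at pos=24)
pos=24: emit ID 'y' (now at pos=25)
DONE. 6 tokens: [NUM, STR, STAR, ID, STR, ID]
Position 20: char is 'y' -> STR

Answer: STR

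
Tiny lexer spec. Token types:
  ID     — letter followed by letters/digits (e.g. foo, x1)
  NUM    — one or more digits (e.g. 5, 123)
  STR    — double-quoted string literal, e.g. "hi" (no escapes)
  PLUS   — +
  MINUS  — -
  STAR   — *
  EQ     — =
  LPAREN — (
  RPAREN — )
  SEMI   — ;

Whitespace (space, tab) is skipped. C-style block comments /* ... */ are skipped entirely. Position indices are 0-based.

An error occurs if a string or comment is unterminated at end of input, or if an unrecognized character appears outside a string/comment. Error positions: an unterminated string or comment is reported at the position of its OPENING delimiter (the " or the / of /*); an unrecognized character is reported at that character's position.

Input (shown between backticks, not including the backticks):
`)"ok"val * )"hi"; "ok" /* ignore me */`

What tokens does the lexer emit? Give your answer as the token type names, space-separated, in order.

pos=0: emit RPAREN ')'
pos=1: enter STRING mode
pos=1: emit STR "ok" (now at pos=5)
pos=5: emit ID 'val' (now at pos=8)
pos=9: emit STAR '*'
pos=11: emit RPAREN ')'
pos=12: enter STRING mode
pos=12: emit STR "hi" (now at pos=16)
pos=16: emit SEMI ';'
pos=18: enter STRING mode
pos=18: emit STR "ok" (now at pos=22)
pos=23: enter COMMENT mode (saw '/*')
exit COMMENT mode (now at pos=38)
DONE. 8 tokens: [RPAREN, STR, ID, STAR, RPAREN, STR, SEMI, STR]

Answer: RPAREN STR ID STAR RPAREN STR SEMI STR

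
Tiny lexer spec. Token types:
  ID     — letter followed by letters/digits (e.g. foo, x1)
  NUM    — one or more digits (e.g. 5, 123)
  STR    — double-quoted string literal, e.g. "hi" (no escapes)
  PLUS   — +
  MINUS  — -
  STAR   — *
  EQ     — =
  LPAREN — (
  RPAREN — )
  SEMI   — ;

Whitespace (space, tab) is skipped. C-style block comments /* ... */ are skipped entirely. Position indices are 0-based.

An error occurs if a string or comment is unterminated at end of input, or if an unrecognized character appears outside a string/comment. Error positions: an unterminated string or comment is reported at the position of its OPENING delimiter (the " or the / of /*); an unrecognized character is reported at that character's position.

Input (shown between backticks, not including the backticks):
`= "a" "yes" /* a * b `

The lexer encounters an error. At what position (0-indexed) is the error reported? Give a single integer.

Answer: 12

Derivation:
pos=0: emit EQ '='
pos=2: enter STRING mode
pos=2: emit STR "a" (now at pos=5)
pos=6: enter STRING mode
pos=6: emit STR "yes" (now at pos=11)
pos=12: enter COMMENT mode (saw '/*')
pos=12: ERROR — unterminated comment (reached EOF)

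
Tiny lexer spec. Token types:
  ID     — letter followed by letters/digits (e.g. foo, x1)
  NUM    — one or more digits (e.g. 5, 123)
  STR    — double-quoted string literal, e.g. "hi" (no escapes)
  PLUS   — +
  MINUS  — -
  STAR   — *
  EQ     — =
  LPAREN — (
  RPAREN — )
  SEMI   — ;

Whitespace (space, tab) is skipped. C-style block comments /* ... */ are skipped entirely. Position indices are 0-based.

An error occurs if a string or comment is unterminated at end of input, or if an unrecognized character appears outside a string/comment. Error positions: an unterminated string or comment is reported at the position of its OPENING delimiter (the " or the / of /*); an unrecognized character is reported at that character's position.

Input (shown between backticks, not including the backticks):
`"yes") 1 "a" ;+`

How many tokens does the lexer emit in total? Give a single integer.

Answer: 6

Derivation:
pos=0: enter STRING mode
pos=0: emit STR "yes" (now at pos=5)
pos=5: emit RPAREN ')'
pos=7: emit NUM '1' (now at pos=8)
pos=9: enter STRING mode
pos=9: emit STR "a" (now at pos=12)
pos=13: emit SEMI ';'
pos=14: emit PLUS '+'
DONE. 6 tokens: [STR, RPAREN, NUM, STR, SEMI, PLUS]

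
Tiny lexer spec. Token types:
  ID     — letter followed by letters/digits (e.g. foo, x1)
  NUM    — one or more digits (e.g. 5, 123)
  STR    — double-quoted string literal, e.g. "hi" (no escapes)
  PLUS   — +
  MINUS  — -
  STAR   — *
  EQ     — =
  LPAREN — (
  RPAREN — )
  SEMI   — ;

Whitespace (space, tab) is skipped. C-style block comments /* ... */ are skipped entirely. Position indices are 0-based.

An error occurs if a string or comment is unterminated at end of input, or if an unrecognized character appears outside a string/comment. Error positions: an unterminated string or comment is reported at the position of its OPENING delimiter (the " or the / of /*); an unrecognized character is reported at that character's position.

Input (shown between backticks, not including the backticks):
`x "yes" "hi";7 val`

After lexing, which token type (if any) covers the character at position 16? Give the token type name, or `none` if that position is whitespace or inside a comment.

Answer: ID

Derivation:
pos=0: emit ID 'x' (now at pos=1)
pos=2: enter STRING mode
pos=2: emit STR "yes" (now at pos=7)
pos=8: enter STRING mode
pos=8: emit STR "hi" (now at pos=12)
pos=12: emit SEMI ';'
pos=13: emit NUM '7' (now at pos=14)
pos=15: emit ID 'val' (now at pos=18)
DONE. 6 tokens: [ID, STR, STR, SEMI, NUM, ID]
Position 16: char is 'a' -> ID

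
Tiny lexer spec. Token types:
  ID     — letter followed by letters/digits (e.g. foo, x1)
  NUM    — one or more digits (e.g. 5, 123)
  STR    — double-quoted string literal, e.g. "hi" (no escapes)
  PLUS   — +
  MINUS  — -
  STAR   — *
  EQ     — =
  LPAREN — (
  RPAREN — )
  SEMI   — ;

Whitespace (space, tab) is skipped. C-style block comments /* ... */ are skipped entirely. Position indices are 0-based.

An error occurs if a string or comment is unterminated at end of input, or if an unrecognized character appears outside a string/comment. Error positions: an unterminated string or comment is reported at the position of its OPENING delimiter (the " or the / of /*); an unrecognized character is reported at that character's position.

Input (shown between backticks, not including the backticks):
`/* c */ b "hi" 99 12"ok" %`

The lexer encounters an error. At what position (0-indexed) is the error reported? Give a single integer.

Answer: 25

Derivation:
pos=0: enter COMMENT mode (saw '/*')
exit COMMENT mode (now at pos=7)
pos=8: emit ID 'b' (now at pos=9)
pos=10: enter STRING mode
pos=10: emit STR "hi" (now at pos=14)
pos=15: emit NUM '99' (now at pos=17)
pos=18: emit NUM '12' (now at pos=20)
pos=20: enter STRING mode
pos=20: emit STR "ok" (now at pos=24)
pos=25: ERROR — unrecognized char '%'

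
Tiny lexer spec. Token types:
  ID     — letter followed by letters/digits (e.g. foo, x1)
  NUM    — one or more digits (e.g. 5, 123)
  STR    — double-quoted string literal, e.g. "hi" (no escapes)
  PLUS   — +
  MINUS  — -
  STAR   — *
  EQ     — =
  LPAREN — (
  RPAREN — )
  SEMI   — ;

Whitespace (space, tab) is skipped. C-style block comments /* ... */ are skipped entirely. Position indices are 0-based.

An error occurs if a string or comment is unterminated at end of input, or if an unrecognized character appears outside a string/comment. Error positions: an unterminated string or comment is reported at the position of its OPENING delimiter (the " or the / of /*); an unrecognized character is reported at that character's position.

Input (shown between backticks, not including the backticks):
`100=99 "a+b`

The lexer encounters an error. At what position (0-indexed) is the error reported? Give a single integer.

Answer: 7

Derivation:
pos=0: emit NUM '100' (now at pos=3)
pos=3: emit EQ '='
pos=4: emit NUM '99' (now at pos=6)
pos=7: enter STRING mode
pos=7: ERROR — unterminated string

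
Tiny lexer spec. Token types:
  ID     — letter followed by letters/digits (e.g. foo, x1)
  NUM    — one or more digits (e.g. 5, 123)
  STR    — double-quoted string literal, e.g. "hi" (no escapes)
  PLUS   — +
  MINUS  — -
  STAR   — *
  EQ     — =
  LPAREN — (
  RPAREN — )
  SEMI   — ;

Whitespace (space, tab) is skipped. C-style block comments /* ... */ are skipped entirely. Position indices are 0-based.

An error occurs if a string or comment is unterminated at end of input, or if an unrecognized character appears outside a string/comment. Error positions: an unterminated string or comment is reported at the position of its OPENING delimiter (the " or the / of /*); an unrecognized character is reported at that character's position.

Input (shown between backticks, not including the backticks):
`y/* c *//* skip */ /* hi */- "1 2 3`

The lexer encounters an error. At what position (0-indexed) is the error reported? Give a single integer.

Answer: 29

Derivation:
pos=0: emit ID 'y' (now at pos=1)
pos=1: enter COMMENT mode (saw '/*')
exit COMMENT mode (now at pos=8)
pos=8: enter COMMENT mode (saw '/*')
exit COMMENT mode (now at pos=18)
pos=19: enter COMMENT mode (saw '/*')
exit COMMENT mode (now at pos=27)
pos=27: emit MINUS '-'
pos=29: enter STRING mode
pos=29: ERROR — unterminated string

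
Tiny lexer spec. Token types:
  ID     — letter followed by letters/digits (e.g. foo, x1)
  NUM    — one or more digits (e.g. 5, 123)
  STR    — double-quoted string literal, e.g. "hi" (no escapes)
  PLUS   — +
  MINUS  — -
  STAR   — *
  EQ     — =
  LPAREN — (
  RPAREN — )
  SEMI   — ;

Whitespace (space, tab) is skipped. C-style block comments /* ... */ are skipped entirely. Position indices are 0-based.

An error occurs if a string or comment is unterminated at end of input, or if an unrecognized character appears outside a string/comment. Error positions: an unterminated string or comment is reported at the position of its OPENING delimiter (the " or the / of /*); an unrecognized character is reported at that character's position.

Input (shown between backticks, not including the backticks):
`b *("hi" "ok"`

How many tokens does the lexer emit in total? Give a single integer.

pos=0: emit ID 'b' (now at pos=1)
pos=2: emit STAR '*'
pos=3: emit LPAREN '('
pos=4: enter STRING mode
pos=4: emit STR "hi" (now at pos=8)
pos=9: enter STRING mode
pos=9: emit STR "ok" (now at pos=13)
DONE. 5 tokens: [ID, STAR, LPAREN, STR, STR]

Answer: 5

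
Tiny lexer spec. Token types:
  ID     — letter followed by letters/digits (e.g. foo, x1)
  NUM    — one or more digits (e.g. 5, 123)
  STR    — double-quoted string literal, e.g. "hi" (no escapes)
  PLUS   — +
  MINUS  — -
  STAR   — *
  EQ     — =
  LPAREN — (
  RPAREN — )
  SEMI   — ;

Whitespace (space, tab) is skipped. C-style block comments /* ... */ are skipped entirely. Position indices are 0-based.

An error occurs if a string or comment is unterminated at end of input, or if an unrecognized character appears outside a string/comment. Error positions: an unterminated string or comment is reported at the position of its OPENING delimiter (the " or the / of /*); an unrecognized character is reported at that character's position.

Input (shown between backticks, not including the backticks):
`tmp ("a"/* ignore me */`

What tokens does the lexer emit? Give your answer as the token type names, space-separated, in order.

Answer: ID LPAREN STR

Derivation:
pos=0: emit ID 'tmp' (now at pos=3)
pos=4: emit LPAREN '('
pos=5: enter STRING mode
pos=5: emit STR "a" (now at pos=8)
pos=8: enter COMMENT mode (saw '/*')
exit COMMENT mode (now at pos=23)
DONE. 3 tokens: [ID, LPAREN, STR]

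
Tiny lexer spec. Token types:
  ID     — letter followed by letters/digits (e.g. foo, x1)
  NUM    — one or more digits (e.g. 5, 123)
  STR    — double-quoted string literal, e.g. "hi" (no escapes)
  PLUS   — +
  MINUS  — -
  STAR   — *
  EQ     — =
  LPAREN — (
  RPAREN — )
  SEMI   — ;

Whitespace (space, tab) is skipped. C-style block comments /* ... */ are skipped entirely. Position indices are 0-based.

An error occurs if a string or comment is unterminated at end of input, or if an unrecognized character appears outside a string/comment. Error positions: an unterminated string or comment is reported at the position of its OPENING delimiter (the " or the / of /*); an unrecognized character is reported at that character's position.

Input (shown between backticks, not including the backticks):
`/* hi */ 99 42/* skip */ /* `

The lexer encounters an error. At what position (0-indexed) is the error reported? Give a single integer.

pos=0: enter COMMENT mode (saw '/*')
exit COMMENT mode (now at pos=8)
pos=9: emit NUM '99' (now at pos=11)
pos=12: emit NUM '42' (now at pos=14)
pos=14: enter COMMENT mode (saw '/*')
exit COMMENT mode (now at pos=24)
pos=25: enter COMMENT mode (saw '/*')
pos=25: ERROR — unterminated comment (reached EOF)

Answer: 25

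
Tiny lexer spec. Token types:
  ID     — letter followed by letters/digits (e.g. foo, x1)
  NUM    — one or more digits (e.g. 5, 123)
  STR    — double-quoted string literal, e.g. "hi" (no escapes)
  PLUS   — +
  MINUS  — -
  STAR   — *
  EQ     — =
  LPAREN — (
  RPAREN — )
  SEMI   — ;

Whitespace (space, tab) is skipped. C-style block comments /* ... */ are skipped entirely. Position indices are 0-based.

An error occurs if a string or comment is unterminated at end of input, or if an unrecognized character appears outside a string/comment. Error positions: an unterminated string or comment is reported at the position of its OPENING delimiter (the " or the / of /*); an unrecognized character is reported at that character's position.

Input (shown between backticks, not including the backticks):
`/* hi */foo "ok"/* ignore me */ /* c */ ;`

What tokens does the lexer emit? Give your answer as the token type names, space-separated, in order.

pos=0: enter COMMENT mode (saw '/*')
exit COMMENT mode (now at pos=8)
pos=8: emit ID 'foo' (now at pos=11)
pos=12: enter STRING mode
pos=12: emit STR "ok" (now at pos=16)
pos=16: enter COMMENT mode (saw '/*')
exit COMMENT mode (now at pos=31)
pos=32: enter COMMENT mode (saw '/*')
exit COMMENT mode (now at pos=39)
pos=40: emit SEMI ';'
DONE. 3 tokens: [ID, STR, SEMI]

Answer: ID STR SEMI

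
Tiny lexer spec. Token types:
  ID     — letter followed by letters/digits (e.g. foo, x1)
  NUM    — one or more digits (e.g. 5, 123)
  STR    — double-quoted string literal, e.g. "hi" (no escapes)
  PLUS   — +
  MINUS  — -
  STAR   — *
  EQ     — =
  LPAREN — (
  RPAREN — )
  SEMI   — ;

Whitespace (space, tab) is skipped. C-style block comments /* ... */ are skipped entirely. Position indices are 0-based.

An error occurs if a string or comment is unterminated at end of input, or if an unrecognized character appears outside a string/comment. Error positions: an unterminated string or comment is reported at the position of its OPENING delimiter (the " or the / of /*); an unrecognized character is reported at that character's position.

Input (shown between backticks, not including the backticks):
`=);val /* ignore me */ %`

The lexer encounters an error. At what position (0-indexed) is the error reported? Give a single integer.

pos=0: emit EQ '='
pos=1: emit RPAREN ')'
pos=2: emit SEMI ';'
pos=3: emit ID 'val' (now at pos=6)
pos=7: enter COMMENT mode (saw '/*')
exit COMMENT mode (now at pos=22)
pos=23: ERROR — unrecognized char '%'

Answer: 23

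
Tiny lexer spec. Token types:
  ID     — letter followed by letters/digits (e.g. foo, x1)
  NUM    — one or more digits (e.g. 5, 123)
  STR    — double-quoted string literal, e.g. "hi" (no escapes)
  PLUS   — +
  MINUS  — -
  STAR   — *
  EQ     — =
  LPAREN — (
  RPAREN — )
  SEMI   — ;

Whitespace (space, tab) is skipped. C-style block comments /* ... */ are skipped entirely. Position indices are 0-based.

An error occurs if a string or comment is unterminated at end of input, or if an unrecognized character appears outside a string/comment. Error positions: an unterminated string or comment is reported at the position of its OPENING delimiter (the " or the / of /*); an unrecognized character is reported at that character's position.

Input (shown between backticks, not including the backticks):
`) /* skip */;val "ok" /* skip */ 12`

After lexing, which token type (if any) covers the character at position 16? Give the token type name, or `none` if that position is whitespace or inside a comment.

Answer: none

Derivation:
pos=0: emit RPAREN ')'
pos=2: enter COMMENT mode (saw '/*')
exit COMMENT mode (now at pos=12)
pos=12: emit SEMI ';'
pos=13: emit ID 'val' (now at pos=16)
pos=17: enter STRING mode
pos=17: emit STR "ok" (now at pos=21)
pos=22: enter COMMENT mode (saw '/*')
exit COMMENT mode (now at pos=32)
pos=33: emit NUM '12' (now at pos=35)
DONE. 5 tokens: [RPAREN, SEMI, ID, STR, NUM]
Position 16: char is ' ' -> none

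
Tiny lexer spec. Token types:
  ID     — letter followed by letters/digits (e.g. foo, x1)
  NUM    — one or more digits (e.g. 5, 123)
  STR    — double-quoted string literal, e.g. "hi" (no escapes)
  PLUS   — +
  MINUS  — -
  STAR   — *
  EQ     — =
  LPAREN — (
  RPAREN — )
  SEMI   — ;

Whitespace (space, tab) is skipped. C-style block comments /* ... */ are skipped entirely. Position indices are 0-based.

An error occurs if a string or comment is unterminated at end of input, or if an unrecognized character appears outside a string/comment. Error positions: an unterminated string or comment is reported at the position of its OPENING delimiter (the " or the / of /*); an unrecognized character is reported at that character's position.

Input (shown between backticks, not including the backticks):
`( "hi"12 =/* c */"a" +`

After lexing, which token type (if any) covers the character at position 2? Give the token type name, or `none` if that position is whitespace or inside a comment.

Answer: STR

Derivation:
pos=0: emit LPAREN '('
pos=2: enter STRING mode
pos=2: emit STR "hi" (now at pos=6)
pos=6: emit NUM '12' (now at pos=8)
pos=9: emit EQ '='
pos=10: enter COMMENT mode (saw '/*')
exit COMMENT mode (now at pos=17)
pos=17: enter STRING mode
pos=17: emit STR "a" (now at pos=20)
pos=21: emit PLUS '+'
DONE. 6 tokens: [LPAREN, STR, NUM, EQ, STR, PLUS]
Position 2: char is '"' -> STR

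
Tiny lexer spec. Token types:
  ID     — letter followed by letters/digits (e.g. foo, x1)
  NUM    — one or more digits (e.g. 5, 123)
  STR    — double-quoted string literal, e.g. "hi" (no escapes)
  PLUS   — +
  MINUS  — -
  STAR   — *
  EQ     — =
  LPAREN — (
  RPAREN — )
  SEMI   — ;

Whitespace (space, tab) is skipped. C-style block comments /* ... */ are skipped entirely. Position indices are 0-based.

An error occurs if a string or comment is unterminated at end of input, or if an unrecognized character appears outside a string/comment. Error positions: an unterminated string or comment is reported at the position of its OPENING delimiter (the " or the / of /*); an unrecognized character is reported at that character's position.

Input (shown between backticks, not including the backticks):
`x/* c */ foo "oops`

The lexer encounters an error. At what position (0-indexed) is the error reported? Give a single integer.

Answer: 13

Derivation:
pos=0: emit ID 'x' (now at pos=1)
pos=1: enter COMMENT mode (saw '/*')
exit COMMENT mode (now at pos=8)
pos=9: emit ID 'foo' (now at pos=12)
pos=13: enter STRING mode
pos=13: ERROR — unterminated string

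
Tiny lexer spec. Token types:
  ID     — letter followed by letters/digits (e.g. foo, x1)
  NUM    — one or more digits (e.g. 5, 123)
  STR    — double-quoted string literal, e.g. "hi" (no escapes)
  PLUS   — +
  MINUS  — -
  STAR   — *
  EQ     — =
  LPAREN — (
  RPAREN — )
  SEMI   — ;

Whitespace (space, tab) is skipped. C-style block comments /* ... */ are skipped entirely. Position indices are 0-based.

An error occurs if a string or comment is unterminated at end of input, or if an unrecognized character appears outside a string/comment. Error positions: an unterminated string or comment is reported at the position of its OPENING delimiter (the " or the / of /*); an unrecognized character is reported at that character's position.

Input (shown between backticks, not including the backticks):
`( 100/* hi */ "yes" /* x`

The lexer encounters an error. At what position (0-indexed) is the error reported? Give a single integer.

Answer: 20

Derivation:
pos=0: emit LPAREN '('
pos=2: emit NUM '100' (now at pos=5)
pos=5: enter COMMENT mode (saw '/*')
exit COMMENT mode (now at pos=13)
pos=14: enter STRING mode
pos=14: emit STR "yes" (now at pos=19)
pos=20: enter COMMENT mode (saw '/*')
pos=20: ERROR — unterminated comment (reached EOF)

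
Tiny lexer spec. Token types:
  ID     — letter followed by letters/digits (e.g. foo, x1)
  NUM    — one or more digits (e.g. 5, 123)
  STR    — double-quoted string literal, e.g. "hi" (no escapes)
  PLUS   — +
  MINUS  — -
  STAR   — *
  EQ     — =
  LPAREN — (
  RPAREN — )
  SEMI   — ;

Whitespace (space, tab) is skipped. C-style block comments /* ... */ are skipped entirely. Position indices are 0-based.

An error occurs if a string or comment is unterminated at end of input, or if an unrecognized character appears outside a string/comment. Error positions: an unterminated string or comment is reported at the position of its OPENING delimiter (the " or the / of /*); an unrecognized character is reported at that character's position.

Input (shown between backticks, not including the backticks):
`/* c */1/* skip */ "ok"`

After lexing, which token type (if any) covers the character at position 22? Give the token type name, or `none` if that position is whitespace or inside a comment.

Answer: STR

Derivation:
pos=0: enter COMMENT mode (saw '/*')
exit COMMENT mode (now at pos=7)
pos=7: emit NUM '1' (now at pos=8)
pos=8: enter COMMENT mode (saw '/*')
exit COMMENT mode (now at pos=18)
pos=19: enter STRING mode
pos=19: emit STR "ok" (now at pos=23)
DONE. 2 tokens: [NUM, STR]
Position 22: char is '"' -> STR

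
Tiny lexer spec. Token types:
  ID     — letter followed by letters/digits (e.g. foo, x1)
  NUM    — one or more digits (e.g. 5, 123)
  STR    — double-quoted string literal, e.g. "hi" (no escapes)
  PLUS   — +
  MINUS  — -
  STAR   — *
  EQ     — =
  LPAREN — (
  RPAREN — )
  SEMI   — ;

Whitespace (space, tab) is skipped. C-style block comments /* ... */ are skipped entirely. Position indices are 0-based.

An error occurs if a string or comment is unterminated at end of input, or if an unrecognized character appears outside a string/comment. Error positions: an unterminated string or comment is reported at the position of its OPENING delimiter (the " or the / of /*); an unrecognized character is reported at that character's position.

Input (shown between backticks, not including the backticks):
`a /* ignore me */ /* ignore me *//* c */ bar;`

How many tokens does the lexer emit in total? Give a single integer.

pos=0: emit ID 'a' (now at pos=1)
pos=2: enter COMMENT mode (saw '/*')
exit COMMENT mode (now at pos=17)
pos=18: enter COMMENT mode (saw '/*')
exit COMMENT mode (now at pos=33)
pos=33: enter COMMENT mode (saw '/*')
exit COMMENT mode (now at pos=40)
pos=41: emit ID 'bar' (now at pos=44)
pos=44: emit SEMI ';'
DONE. 3 tokens: [ID, ID, SEMI]

Answer: 3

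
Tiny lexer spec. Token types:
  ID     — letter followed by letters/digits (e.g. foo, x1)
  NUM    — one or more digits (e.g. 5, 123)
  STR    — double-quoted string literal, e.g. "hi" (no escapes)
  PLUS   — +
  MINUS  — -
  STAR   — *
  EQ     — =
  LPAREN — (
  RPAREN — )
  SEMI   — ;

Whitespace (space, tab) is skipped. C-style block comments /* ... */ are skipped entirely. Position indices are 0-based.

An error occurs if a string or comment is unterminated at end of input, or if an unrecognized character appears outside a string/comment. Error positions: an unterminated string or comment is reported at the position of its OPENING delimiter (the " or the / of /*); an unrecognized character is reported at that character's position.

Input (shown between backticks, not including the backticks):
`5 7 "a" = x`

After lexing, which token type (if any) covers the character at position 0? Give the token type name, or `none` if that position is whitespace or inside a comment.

pos=0: emit NUM '5' (now at pos=1)
pos=2: emit NUM '7' (now at pos=3)
pos=4: enter STRING mode
pos=4: emit STR "a" (now at pos=7)
pos=8: emit EQ '='
pos=10: emit ID 'x' (now at pos=11)
DONE. 5 tokens: [NUM, NUM, STR, EQ, ID]
Position 0: char is '5' -> NUM

Answer: NUM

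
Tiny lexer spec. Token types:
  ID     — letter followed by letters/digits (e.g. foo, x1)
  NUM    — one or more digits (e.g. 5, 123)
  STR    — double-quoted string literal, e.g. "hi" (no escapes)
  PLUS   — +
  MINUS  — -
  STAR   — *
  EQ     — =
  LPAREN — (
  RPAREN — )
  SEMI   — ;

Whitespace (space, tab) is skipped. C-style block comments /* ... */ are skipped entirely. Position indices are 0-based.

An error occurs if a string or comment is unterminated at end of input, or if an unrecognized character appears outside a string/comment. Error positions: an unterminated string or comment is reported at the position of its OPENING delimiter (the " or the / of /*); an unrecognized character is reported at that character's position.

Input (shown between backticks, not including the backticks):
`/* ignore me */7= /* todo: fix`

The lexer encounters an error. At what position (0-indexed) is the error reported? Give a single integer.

Answer: 18

Derivation:
pos=0: enter COMMENT mode (saw '/*')
exit COMMENT mode (now at pos=15)
pos=15: emit NUM '7' (now at pos=16)
pos=16: emit EQ '='
pos=18: enter COMMENT mode (saw '/*')
pos=18: ERROR — unterminated comment (reached EOF)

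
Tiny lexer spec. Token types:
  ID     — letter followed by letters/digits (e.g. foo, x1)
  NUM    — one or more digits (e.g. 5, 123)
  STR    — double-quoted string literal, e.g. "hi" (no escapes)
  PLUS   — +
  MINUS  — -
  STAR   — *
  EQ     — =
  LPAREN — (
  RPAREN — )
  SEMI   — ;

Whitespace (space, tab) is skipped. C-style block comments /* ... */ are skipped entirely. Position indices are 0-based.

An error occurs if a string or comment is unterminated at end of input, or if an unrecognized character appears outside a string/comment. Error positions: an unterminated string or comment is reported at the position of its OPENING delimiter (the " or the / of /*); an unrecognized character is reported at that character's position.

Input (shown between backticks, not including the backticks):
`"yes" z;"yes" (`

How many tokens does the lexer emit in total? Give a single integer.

Answer: 5

Derivation:
pos=0: enter STRING mode
pos=0: emit STR "yes" (now at pos=5)
pos=6: emit ID 'z' (now at pos=7)
pos=7: emit SEMI ';'
pos=8: enter STRING mode
pos=8: emit STR "yes" (now at pos=13)
pos=14: emit LPAREN '('
DONE. 5 tokens: [STR, ID, SEMI, STR, LPAREN]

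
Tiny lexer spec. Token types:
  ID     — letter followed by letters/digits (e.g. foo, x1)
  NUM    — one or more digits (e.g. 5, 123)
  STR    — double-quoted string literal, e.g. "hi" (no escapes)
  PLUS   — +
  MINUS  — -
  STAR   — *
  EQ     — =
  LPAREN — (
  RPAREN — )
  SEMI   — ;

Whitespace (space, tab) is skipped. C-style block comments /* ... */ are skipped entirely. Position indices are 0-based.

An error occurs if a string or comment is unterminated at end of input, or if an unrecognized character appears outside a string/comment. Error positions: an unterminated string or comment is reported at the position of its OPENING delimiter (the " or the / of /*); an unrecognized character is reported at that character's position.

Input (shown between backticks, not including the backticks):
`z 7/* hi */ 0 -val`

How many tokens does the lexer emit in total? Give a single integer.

Answer: 5

Derivation:
pos=0: emit ID 'z' (now at pos=1)
pos=2: emit NUM '7' (now at pos=3)
pos=3: enter COMMENT mode (saw '/*')
exit COMMENT mode (now at pos=11)
pos=12: emit NUM '0' (now at pos=13)
pos=14: emit MINUS '-'
pos=15: emit ID 'val' (now at pos=18)
DONE. 5 tokens: [ID, NUM, NUM, MINUS, ID]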